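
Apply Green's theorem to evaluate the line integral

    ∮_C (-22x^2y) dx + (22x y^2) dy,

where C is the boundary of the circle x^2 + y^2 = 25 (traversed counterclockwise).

Green's theorem converts the closed line integral into a double integral over the enclosed region D:

    ∮_C P dx + Q dy = ∬_D (∂Q/∂x - ∂P/∂y) dA.

Here P = -22x^2y, Q = 22x y^2, so

    ∂Q/∂x = 22y^2,    ∂P/∂y = -22x^2,
    ∂Q/∂x - ∂P/∂y = 22x^2 + 22y^2.

D is the region x^2 + y^2 ≤ 25. Evaluating the double integral:

In polar coordinates (x = r cos θ, y = r sin θ, dA = r dr dθ) the integrand becomes 22r^2, so

    ∬_D (22x^2 + 22y^2) dA = ∫_0^{2π} ∫_0^{5} (22r^2) · r dr dθ.

Inner (r from 0 to 5): 6875/2.
Outer (θ from 0 to 2π): 6875π.

Therefore ∮_C P dx + Q dy = 6875π.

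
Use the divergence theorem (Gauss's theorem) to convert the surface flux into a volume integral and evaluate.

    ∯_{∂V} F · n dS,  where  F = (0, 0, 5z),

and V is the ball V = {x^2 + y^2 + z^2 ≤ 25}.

By the divergence theorem,

    ∯_{∂V} F · n dS = ∭_V (∇ · F) dV.

Compute the divergence:
    ∇ · F = ∂F_x/∂x + ∂F_y/∂y + ∂F_z/∂z = 0 + 0 + 5 = 5.

In spherical coordinates, x = ρ sin(φ) cos(θ), y = ρ sin(φ) sin(θ), z = ρ cos(φ), dV = ρ^2 sin(φ) dρ dφ dθ, with 0 ≤ ρ ≤ 5, 0 ≤ φ ≤ π, 0 ≤ θ ≤ 2π.

The integrand, after substitution and multiplying by the volume element, becomes (5) · ρ^2 sin(φ), so

    ∭_V (∇·F) dV = ∫_0^{2π} ∫_0^{π} ∫_0^{5} (5) · ρ^2 sin(φ) dρ dφ dθ.

Inner (ρ from 0 to 5): 625sin(φ)/3.
Middle (φ from 0 to π): 1250/3.
Outer (θ from 0 to 2π): 2500π/3.

Therefore ∯_{∂V} F · n dS = 2500π/3.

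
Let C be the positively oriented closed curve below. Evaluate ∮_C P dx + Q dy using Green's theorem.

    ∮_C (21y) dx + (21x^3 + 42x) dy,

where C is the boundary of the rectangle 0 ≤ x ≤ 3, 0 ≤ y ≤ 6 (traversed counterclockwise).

Green's theorem converts the closed line integral into a double integral over the enclosed region D:

    ∮_C P dx + Q dy = ∬_D (∂Q/∂x - ∂P/∂y) dA.

Here P = 21y, Q = 21x^3 + 42x, so

    ∂Q/∂x = 63x^2 + 42,    ∂P/∂y = 21,
    ∂Q/∂x - ∂P/∂y = 63x^2 + 21.

D is the region 0 ≤ x ≤ 3, 0 ≤ y ≤ 6. Evaluating the double integral:

    ∬_D (63x^2 + 21) dA = ∫_0^{3} ∫_0^{6} (63x^2 + 21) dy dx.

Inner (y from 0 to 6): 378x^2 + 126.
Outer (x from 0 to 3): 3780.

Therefore ∮_C P dx + Q dy = 3780.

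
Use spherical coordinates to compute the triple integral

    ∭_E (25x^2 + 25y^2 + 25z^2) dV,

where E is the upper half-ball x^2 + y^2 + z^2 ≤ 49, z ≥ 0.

In spherical coordinates, x = ρ sin(φ) cos(θ), y = ρ sin(φ) sin(θ), z = ρ cos(φ), and dV = ρ^2 sin(φ) dρ dφ dθ.

The integrand becomes 25ρ^2, so

    ∭_E (25x^2 + 25y^2 + 25z^2) dV = ∫_{0}^{2π} ∫_{0}^{π/2} ∫_{0}^{7} (25ρ^2) · ρ^2 sin(φ) dρ dφ dθ.

Inner (ρ): 84035sin(φ).
Middle (φ): 84035.
Outer (θ): 168070π.

Therefore the triple integral equals 168070π.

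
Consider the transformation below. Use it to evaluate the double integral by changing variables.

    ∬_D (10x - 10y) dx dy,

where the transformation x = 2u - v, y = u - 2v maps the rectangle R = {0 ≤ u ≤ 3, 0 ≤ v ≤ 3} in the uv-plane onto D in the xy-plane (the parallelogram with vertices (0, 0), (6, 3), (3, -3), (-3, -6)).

Compute the Jacobian determinant of (x, y) with respect to (u, v):

    ∂(x,y)/∂(u,v) = | 2  -1 | = (2)(-2) - (-1)(1) = -3.
                   | 1  -2 |

Its absolute value is |J| = 3 (the area scaling factor).

Substituting x = 2u - v, y = u - 2v into the integrand,

    10x - 10y → 10u + 10v,

so the integral becomes

    ∬_R (10u + 10v) · |J| du dv = ∫_0^3 ∫_0^3 (30u + 30v) dv du.

Inner (v): 90u + 135.
Outer (u): 810.

Therefore ∬_D (10x - 10y) dx dy = 810.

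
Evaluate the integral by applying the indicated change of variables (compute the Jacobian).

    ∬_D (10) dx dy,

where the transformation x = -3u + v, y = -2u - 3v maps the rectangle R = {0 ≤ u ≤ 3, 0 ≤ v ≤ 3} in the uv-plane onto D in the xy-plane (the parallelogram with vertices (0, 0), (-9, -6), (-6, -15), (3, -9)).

Compute the Jacobian determinant of (x, y) with respect to (u, v):

    ∂(x,y)/∂(u,v) = | -3  1 | = (-3)(-3) - (1)(-2) = 11.
                   | -2  -3 |

Its absolute value is |J| = 11 (the area scaling factor).

Substituting x = -3u + v, y = -2u - 3v into the integrand,

    10 → 10,

so the integral becomes

    ∬_R (10) · |J| du dv = ∫_0^3 ∫_0^3 (110) dv du.

Inner (v): 330.
Outer (u): 990.

Therefore ∬_D (10) dx dy = 990.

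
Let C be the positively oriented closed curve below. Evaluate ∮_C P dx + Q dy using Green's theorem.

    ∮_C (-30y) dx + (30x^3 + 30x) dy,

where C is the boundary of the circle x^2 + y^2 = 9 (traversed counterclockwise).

Green's theorem converts the closed line integral into a double integral over the enclosed region D:

    ∮_C P dx + Q dy = ∬_D (∂Q/∂x - ∂P/∂y) dA.

Here P = -30y, Q = 30x^3 + 30x, so

    ∂Q/∂x = 90x^2 + 30,    ∂P/∂y = -30,
    ∂Q/∂x - ∂P/∂y = 90x^2 + 60.

D is the region x^2 + y^2 ≤ 9. Evaluating the double integral:

In polar coordinates (x = r cos θ, y = r sin θ, dA = r dr dθ) the integrand becomes 90r^2cos(θ)^2 + 60, so

    ∬_D (90x^2 + 60) dA = ∫_0^{2π} ∫_0^{3} (90r^2cos(θ)^2 + 60) · r dr dθ.

Inner (r from 0 to 3): 3645cos(θ)^2/2 + 270.
Outer (θ from 0 to 2π): 4725π/2.

Therefore ∮_C P dx + Q dy = 4725π/2.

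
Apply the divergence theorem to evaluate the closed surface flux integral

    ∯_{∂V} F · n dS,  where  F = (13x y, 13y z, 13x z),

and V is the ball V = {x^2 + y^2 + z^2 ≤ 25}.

By the divergence theorem,

    ∯_{∂V} F · n dS = ∭_V (∇ · F) dV.

Compute the divergence:
    ∇ · F = ∂F_x/∂x + ∂F_y/∂y + ∂F_z/∂z = 13y + 13z + 13x = 13x + 13y + 13z.

In spherical coordinates, x = ρ sin(φ) cos(θ), y = ρ sin(φ) sin(θ), z = ρ cos(φ), dV = ρ^2 sin(φ) dρ dφ dθ, with 0 ≤ ρ ≤ 5, 0 ≤ φ ≤ π, 0 ≤ θ ≤ 2π.

The integrand, after substitution and multiplying by the volume element, becomes (13ρ (sqrt(2)sin(φ)sin(θ + π/4) + cos(φ))) · ρ^2 sin(φ), so

    ∭_V (∇·F) dV = ∫_0^{2π} ∫_0^{π} ∫_0^{5} (13ρ (sqrt(2)sin(φ)sin(θ + π/4) + cos(φ))) · ρ^2 sin(φ) dρ dφ dθ.

Inner (ρ from 0 to 5): 8125(sqrt(2)sin(φ)sin(θ + π/4) + cos(φ))sin(φ)/4.
Middle (φ from 0 to π): 8125sqrt(2)π sin(θ + π/4)/8.
Outer (θ from 0 to 2π): 0.

Therefore ∯_{∂V} F · n dS = 0.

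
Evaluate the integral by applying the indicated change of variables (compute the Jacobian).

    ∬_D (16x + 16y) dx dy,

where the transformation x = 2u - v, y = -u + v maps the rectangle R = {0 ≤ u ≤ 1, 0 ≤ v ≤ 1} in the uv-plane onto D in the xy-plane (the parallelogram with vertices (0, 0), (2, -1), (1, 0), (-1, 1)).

Compute the Jacobian determinant of (x, y) with respect to (u, v):

    ∂(x,y)/∂(u,v) = | 2  -1 | = (2)(1) - (-1)(-1) = 1.
                   | -1  1 |

Its absolute value is |J| = 1 (the area scaling factor).

Substituting x = 2u - v, y = -u + v into the integrand,

    16x + 16y → 16u,

so the integral becomes

    ∬_R (16u) · |J| du dv = ∫_0^1 ∫_0^1 (16u) dv du.

Inner (v): 16u.
Outer (u): 8.

Therefore ∬_D (16x + 16y) dx dy = 8.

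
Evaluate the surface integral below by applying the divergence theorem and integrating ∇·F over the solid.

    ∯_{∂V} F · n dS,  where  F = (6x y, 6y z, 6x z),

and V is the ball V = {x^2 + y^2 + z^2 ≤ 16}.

By the divergence theorem,

    ∯_{∂V} F · n dS = ∭_V (∇ · F) dV.

Compute the divergence:
    ∇ · F = ∂F_x/∂x + ∂F_y/∂y + ∂F_z/∂z = 6y + 6z + 6x = 6x + 6y + 6z.

In spherical coordinates, x = ρ sin(φ) cos(θ), y = ρ sin(φ) sin(θ), z = ρ cos(φ), dV = ρ^2 sin(φ) dρ dφ dθ, with 0 ≤ ρ ≤ 4, 0 ≤ φ ≤ π, 0 ≤ θ ≤ 2π.

The integrand, after substitution and multiplying by the volume element, becomes (6ρ (sqrt(2)sin(φ)sin(θ + π/4) + cos(φ))) · ρ^2 sin(φ), so

    ∭_V (∇·F) dV = ∫_0^{2π} ∫_0^{π} ∫_0^{4} (6ρ (sqrt(2)sin(φ)sin(θ + π/4) + cos(φ))) · ρ^2 sin(φ) dρ dφ dθ.

Inner (ρ from 0 to 4): 384(sqrt(2)sin(φ)sin(θ + π/4) + cos(φ))sin(φ).
Middle (φ from 0 to π): 192sqrt(2)π sin(θ + π/4).
Outer (θ from 0 to 2π): 0.

Therefore ∯_{∂V} F · n dS = 0.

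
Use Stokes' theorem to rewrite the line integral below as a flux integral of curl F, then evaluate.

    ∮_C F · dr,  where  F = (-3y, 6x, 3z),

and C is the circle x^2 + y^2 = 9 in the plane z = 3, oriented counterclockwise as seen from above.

Let S be the flat disk x^2 + y^2 ≤ 9 in the plane z = 3, with upward unit normal n̂ = ẑ. By Stokes' theorem,

    ∮_C F · dr = ∬_S (∇ × F) · n̂ dS = ∬_D (curl F)_z dA,

where D is the disk x^2 + y^2 ≤ 9.

Compute the curl of F = (-3y, 6x, 3z):
    (∇ × F)_x = ∂F_z/∂y - ∂F_y/∂z = 0,
    (∇ × F)_y = ∂F_x/∂z - ∂F_z/∂x = 0,
    (∇ × F)_z = ∂F_y/∂x - ∂F_x/∂y = 9.

On z = 3, (curl F)_z = 9.

Convert to polar (x = r cos θ, y = r sin θ, dA = r dr dθ); the integrand becomes 9, so

    ∬_D (curl F)_z dA = ∫_0^{2π} ∫_0^{3} (9) · r dr dθ.

Inner (r from 0 to 3): 81/2.
Outer (θ from 0 to 2π): 81π.

Therefore ∮_C F · dr = 81π.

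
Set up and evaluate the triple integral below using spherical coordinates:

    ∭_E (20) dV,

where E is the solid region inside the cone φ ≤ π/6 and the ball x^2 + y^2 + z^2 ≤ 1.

In spherical coordinates, x = ρ sin(φ) cos(θ), y = ρ sin(φ) sin(θ), z = ρ cos(φ), and dV = ρ^2 sin(φ) dρ dφ dθ.

The integrand becomes 20, so

    ∭_E (20) dV = ∫_{0}^{2π} ∫_{0}^{π/6} ∫_{0}^{1} (20) · ρ^2 sin(φ) dρ dφ dθ.

Inner (ρ): 20sin(φ)/3.
Middle (φ): 20/3 - 10sqrt(3)/3.
Outer (θ): 20π (2 - sqrt(3))/3.

Therefore the triple integral equals 20π (2 - sqrt(3))/3.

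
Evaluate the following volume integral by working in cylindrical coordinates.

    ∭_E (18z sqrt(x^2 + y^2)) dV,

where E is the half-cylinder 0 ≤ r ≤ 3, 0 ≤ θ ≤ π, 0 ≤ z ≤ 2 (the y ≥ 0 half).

In cylindrical coordinates, x = r cos(θ), y = r sin(θ), z = z, and dV = r dr dθ dz.

The integrand becomes 18r z, so

    ∭_E (18z sqrt(x^2 + y^2)) dV = ∫_{0}^{π} ∫_{0}^{3} ∫_{0}^{2} (18r z) · r dz dr dθ.

Inner (z): 36r^2.
Middle (r from 0 to 3): 324.
Outer (θ): 324π.

Therefore the triple integral equals 324π.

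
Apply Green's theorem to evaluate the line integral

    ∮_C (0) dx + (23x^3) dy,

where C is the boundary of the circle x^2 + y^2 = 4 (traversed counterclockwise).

Green's theorem converts the closed line integral into a double integral over the enclosed region D:

    ∮_C P dx + Q dy = ∬_D (∂Q/∂x - ∂P/∂y) dA.

Here P = 0, Q = 23x^3, so

    ∂Q/∂x = 69x^2,    ∂P/∂y = 0,
    ∂Q/∂x - ∂P/∂y = 69x^2.

D is the region x^2 + y^2 ≤ 4. Evaluating the double integral:

In polar coordinates (x = r cos θ, y = r sin θ, dA = r dr dθ) the integrand becomes 69r^2cos(θ)^2, so

    ∬_D (69x^2) dA = ∫_0^{2π} ∫_0^{2} (69r^2cos(θ)^2) · r dr dθ.

Inner (r from 0 to 2): 276cos(θ)^2.
Outer (θ from 0 to 2π): 276π.

Therefore ∮_C P dx + Q dy = 276π.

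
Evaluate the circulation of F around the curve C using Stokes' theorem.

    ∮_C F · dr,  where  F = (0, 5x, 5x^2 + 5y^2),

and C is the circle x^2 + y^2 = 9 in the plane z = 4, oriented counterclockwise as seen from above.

Let S be the flat disk x^2 + y^2 ≤ 9 in the plane z = 4, with upward unit normal n̂ = ẑ. By Stokes' theorem,

    ∮_C F · dr = ∬_S (∇ × F) · n̂ dS = ∬_D (curl F)_z dA,

where D is the disk x^2 + y^2 ≤ 9.

Compute the curl of F = (0, 5x, 5x^2 + 5y^2):
    (∇ × F)_x = ∂F_z/∂y - ∂F_y/∂z = 10y,
    (∇ × F)_y = ∂F_x/∂z - ∂F_z/∂x = -10x,
    (∇ × F)_z = ∂F_y/∂x - ∂F_x/∂y = 5.

On z = 4, (curl F)_z = 5.

Convert to polar (x = r cos θ, y = r sin θ, dA = r dr dθ); the integrand becomes 5, so

    ∬_D (curl F)_z dA = ∫_0^{2π} ∫_0^{3} (5) · r dr dθ.

Inner (r from 0 to 3): 45/2.
Outer (θ from 0 to 2π): 45π.

Therefore ∮_C F · dr = 45π.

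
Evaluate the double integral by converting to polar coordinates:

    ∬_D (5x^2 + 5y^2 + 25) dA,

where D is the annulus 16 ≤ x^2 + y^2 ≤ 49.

The region D is 4 ≤ r ≤ 7, 0 ≤ θ ≤ 2π in polar coordinates, where x = r cos(θ), y = r sin(θ), and dA = r dr dθ.

Under the substitution, the integrand becomes 5r^2 + 25, so

    ∬_D (5x^2 + 5y^2 + 25) dA = ∫_{0}^{2π} ∫_{4}^{7} (5r^2 + 25) · r dr dθ.

Inner integral (in r): ∫_{4}^{7} (5r^2 + 25) · r dr = 12375/4.

Outer integral (in θ): ∫_{0}^{2π} (12375/4) dθ = 12375π/2.

Therefore ∬_D (5x^2 + 5y^2 + 25) dA = 12375π/2.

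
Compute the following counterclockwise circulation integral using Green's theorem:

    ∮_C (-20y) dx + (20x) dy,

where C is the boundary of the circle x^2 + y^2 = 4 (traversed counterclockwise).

Green's theorem converts the closed line integral into a double integral over the enclosed region D:

    ∮_C P dx + Q dy = ∬_D (∂Q/∂x - ∂P/∂y) dA.

Here P = -20y, Q = 20x, so

    ∂Q/∂x = 20,    ∂P/∂y = -20,
    ∂Q/∂x - ∂P/∂y = 40.

D is the region x^2 + y^2 ≤ 4. Evaluating the double integral:

In polar coordinates (x = r cos θ, y = r sin θ, dA = r dr dθ) the integrand becomes 40, so

    ∬_D (40) dA = ∫_0^{2π} ∫_0^{2} (40) · r dr dθ.

Inner (r from 0 to 2): 80.
Outer (θ from 0 to 2π): 160π.

Therefore ∮_C P dx + Q dy = 160π.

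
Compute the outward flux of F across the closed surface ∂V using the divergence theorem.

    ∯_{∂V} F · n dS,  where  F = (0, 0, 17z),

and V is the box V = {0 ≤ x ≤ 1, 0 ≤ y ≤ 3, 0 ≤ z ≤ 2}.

By the divergence theorem,

    ∯_{∂V} F · n dS = ∭_V (∇ · F) dV.

Compute the divergence:
    ∇ · F = ∂F_x/∂x + ∂F_y/∂y + ∂F_z/∂z = 0 + 0 + 17 = 17.

V is a rectangular box, so dV = dx dy dz with 0 ≤ x ≤ 1, 0 ≤ y ≤ 3, 0 ≤ z ≤ 2.

Integrate (17) over V as an iterated integral:

    ∭_V (∇·F) dV = ∫_0^{1} ∫_0^{3} ∫_0^{2} (17) dz dy dx.

Inner (z from 0 to 2): 34.
Middle (y from 0 to 3): 102.
Outer (x from 0 to 1): 102.

Therefore ∯_{∂V} F · n dS = 102.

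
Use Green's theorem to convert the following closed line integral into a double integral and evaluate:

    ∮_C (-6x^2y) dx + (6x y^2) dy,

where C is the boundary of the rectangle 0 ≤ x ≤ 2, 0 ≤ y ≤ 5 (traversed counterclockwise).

Green's theorem converts the closed line integral into a double integral over the enclosed region D:

    ∮_C P dx + Q dy = ∬_D (∂Q/∂x - ∂P/∂y) dA.

Here P = -6x^2y, Q = 6x y^2, so

    ∂Q/∂x = 6y^2,    ∂P/∂y = -6x^2,
    ∂Q/∂x - ∂P/∂y = 6x^2 + 6y^2.

D is the region 0 ≤ x ≤ 2, 0 ≤ y ≤ 5. Evaluating the double integral:

    ∬_D (6x^2 + 6y^2) dA = ∫_0^{2} ∫_0^{5} (6x^2 + 6y^2) dy dx.

Inner (y from 0 to 5): 30x^2 + 250.
Outer (x from 0 to 2): 580.

Therefore ∮_C P dx + Q dy = 580.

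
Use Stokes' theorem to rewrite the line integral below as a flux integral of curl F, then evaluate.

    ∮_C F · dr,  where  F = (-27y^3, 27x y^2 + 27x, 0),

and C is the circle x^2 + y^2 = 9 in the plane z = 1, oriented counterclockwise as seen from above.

Let S be the flat disk x^2 + y^2 ≤ 9 in the plane z = 1, with upward unit normal n̂ = ẑ. By Stokes' theorem,

    ∮_C F · dr = ∬_S (∇ × F) · n̂ dS = ∬_D (curl F)_z dA,

where D is the disk x^2 + y^2 ≤ 9.

Compute the curl of F = (-27y^3, 27x y^2 + 27x, 0):
    (∇ × F)_x = ∂F_z/∂y - ∂F_y/∂z = 0,
    (∇ × F)_y = ∂F_x/∂z - ∂F_z/∂x = 0,
    (∇ × F)_z = ∂F_y/∂x - ∂F_x/∂y = 108y^2 + 27.

On z = 1, (curl F)_z = 108y^2 + 27.

Convert to polar (x = r cos θ, y = r sin θ, dA = r dr dθ); the integrand becomes 108r^2sin(θ)^2 + 27, so

    ∬_D (curl F)_z dA = ∫_0^{2π} ∫_0^{3} (108r^2sin(θ)^2 + 27) · r dr dθ.

Inner (r from 0 to 3): 2187sin(θ)^2 + 243/2.
Outer (θ from 0 to 2π): 2430π.

Therefore ∮_C F · dr = 2430π.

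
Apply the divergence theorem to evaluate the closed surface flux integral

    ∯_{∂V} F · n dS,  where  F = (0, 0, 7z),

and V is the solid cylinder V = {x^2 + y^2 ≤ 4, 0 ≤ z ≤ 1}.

By the divergence theorem,

    ∯_{∂V} F · n dS = ∭_V (∇ · F) dV.

Compute the divergence:
    ∇ · F = ∂F_x/∂x + ∂F_y/∂y + ∂F_z/∂z = 0 + 0 + 7 = 7.

In cylindrical coordinates, x = r cos(θ), y = r sin(θ), z = z, dV = r dr dθ dz, with 0 ≤ r ≤ 2, 0 ≤ θ ≤ 2π, 0 ≤ z ≤ 1.

The integrand, after substitution and multiplying by the volume element, becomes (7) · r, so

    ∭_V (∇·F) dV = ∫_0^{2π} ∫_0^{2} ∫_0^{1} (7) · r dz dr dθ.

Inner (z from 0 to 1): 7r.
Middle (r from 0 to 2): 14.
Outer (θ from 0 to 2π): 28π.

Therefore ∯_{∂V} F · n dS = 28π.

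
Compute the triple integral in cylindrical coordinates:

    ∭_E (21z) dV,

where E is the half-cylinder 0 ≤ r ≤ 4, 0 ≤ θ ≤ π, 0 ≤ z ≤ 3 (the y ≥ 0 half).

In cylindrical coordinates, x = r cos(θ), y = r sin(θ), z = z, and dV = r dr dθ dz.

The integrand becomes 21z, so

    ∭_E (21z) dV = ∫_{0}^{π} ∫_{0}^{4} ∫_{0}^{3} (21z) · r dz dr dθ.

Inner (z): 189r/2.
Middle (r from 0 to 4): 756.
Outer (θ): 756π.

Therefore the triple integral equals 756π.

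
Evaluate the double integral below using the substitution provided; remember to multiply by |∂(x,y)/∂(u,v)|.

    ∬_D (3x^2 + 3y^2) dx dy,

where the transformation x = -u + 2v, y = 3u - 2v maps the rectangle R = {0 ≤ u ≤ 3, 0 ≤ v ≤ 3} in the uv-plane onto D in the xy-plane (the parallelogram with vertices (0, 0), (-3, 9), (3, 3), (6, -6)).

Compute the Jacobian determinant of (x, y) with respect to (u, v):

    ∂(x,y)/∂(u,v) = | -1  2 | = (-1)(-2) - (2)(3) = -4.
                   | 3  -2 |

Its absolute value is |J| = 4 (the area scaling factor).

Substituting x = -u + 2v, y = 3u - 2v into the integrand,

    3x^2 + 3y^2 → 30u^2 - 48u v + 24v^2,

so the integral becomes

    ∬_R (30u^2 - 48u v + 24v^2) · |J| du dv = ∫_0^3 ∫_0^3 (120u^2 - 192u v + 96v^2) dv du.

Inner (v): 360u^2 - 864u + 864.
Outer (u): 1944.

Therefore ∬_D (3x^2 + 3y^2) dx dy = 1944.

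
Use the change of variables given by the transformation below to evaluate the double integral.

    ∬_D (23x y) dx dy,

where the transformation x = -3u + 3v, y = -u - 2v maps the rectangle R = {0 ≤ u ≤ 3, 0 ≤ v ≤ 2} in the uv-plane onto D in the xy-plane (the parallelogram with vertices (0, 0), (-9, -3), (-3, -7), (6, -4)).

Compute the Jacobian determinant of (x, y) with respect to (u, v):

    ∂(x,y)/∂(u,v) = | -3  3 | = (-3)(-2) - (3)(-1) = 9.
                   | -1  -2 |

Its absolute value is |J| = 9 (the area scaling factor).

Substituting x = -3u + 3v, y = -u - 2v into the integrand,

    23x y → 69u^2 + 69u v - 138v^2,

so the integral becomes

    ∬_R (69u^2 + 69u v - 138v^2) · |J| du dv = ∫_0^3 ∫_0^2 (621u^2 + 621u v - 1242v^2) dv du.

Inner (v): 1242u^2 + 1242u - 3312.
Outer (u): 6831.

Therefore ∬_D (23x y) dx dy = 6831.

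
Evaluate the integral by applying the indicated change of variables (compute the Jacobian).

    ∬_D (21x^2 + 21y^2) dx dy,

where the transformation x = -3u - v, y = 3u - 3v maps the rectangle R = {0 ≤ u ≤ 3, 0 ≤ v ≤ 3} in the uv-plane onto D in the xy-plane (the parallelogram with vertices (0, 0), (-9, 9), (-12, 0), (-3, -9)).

Compute the Jacobian determinant of (x, y) with respect to (u, v):

    ∂(x,y)/∂(u,v) = | -3  -1 | = (-3)(-3) - (-1)(3) = 12.
                   | 3  -3 |

Its absolute value is |J| = 12 (the area scaling factor).

Substituting x = -3u - v, y = 3u - 3v into the integrand,

    21x^2 + 21y^2 → 378u^2 - 252u v + 210v^2,

so the integral becomes

    ∬_R (378u^2 - 252u v + 210v^2) · |J| du dv = ∫_0^3 ∫_0^3 (4536u^2 - 3024u v + 2520v^2) dv du.

Inner (v): 13608u^2 - 13608u + 22680.
Outer (u): 129276.

Therefore ∬_D (21x^2 + 21y^2) dx dy = 129276.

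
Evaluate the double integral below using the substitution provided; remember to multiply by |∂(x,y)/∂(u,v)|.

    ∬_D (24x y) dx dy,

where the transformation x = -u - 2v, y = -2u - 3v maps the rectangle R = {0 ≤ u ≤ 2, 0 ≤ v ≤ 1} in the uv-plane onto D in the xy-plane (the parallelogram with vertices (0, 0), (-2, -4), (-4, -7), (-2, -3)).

Compute the Jacobian determinant of (x, y) with respect to (u, v):

    ∂(x,y)/∂(u,v) = | -1  -2 | = (-1)(-3) - (-2)(-2) = -1.
                   | -2  -3 |

Its absolute value is |J| = 1 (the area scaling factor).

Substituting x = -u - 2v, y = -2u - 3v into the integrand,

    24x y → 48u^2 + 168u v + 144v^2,

so the integral becomes

    ∬_R (48u^2 + 168u v + 144v^2) · |J| du dv = ∫_0^2 ∫_0^1 (48u^2 + 168u v + 144v^2) dv du.

Inner (v): 48u^2 + 84u + 48.
Outer (u): 392.

Therefore ∬_D (24x y) dx dy = 392.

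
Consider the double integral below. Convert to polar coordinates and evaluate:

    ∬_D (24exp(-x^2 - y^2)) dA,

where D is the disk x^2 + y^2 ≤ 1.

The region D is 0 ≤ r ≤ 1, 0 ≤ θ ≤ 2π in polar coordinates, where x = r cos(θ), y = r sin(θ), and dA = r dr dθ.

Under the substitution, the integrand becomes 24exp(-r^2), so

    ∬_D (24exp(-x^2 - y^2)) dA = ∫_{0}^{2π} ∫_{0}^{1} (24exp(-r^2)) · r dr dθ.

Inner integral (in r): ∫_{0}^{1} (24exp(-r^2)) · r dr = 12 - 12exp(-1).

Outer integral (in θ): ∫_{0}^{2π} (12 - 12exp(-1)) dθ = -24π exp(-1) + 24π.

Therefore ∬_D (24exp(-x^2 - y^2)) dA = -24π exp(-1) + 24π.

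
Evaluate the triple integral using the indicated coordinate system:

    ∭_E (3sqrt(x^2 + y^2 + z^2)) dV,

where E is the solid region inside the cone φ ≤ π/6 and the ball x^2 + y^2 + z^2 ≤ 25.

In spherical coordinates, x = ρ sin(φ) cos(θ), y = ρ sin(φ) sin(θ), z = ρ cos(φ), and dV = ρ^2 sin(φ) dρ dφ dθ.

The integrand becomes 3ρ, so

    ∭_E (3sqrt(x^2 + y^2 + z^2)) dV = ∫_{0}^{2π} ∫_{0}^{π/6} ∫_{0}^{5} (3ρ) · ρ^2 sin(φ) dρ dφ dθ.

Inner (ρ): 1875sin(φ)/4.
Middle (φ): 1875/4 - 1875sqrt(3)/8.
Outer (θ): 1875π (2 - sqrt(3))/4.

Therefore the triple integral equals 1875π (2 - sqrt(3))/4.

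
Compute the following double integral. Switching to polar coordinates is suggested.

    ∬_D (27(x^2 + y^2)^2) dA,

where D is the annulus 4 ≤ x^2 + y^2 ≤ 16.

The region D is 2 ≤ r ≤ 4, 0 ≤ θ ≤ 2π in polar coordinates, where x = r cos(θ), y = r sin(θ), and dA = r dr dθ.

Under the substitution, the integrand becomes 27r^4, so

    ∬_D (27(x^2 + y^2)^2) dA = ∫_{0}^{2π} ∫_{2}^{4} (27r^4) · r dr dθ.

Inner integral (in r): ∫_{2}^{4} (27r^4) · r dr = 18144.

Outer integral (in θ): ∫_{0}^{2π} (18144) dθ = 36288π.

Therefore ∬_D (27(x^2 + y^2)^2) dA = 36288π.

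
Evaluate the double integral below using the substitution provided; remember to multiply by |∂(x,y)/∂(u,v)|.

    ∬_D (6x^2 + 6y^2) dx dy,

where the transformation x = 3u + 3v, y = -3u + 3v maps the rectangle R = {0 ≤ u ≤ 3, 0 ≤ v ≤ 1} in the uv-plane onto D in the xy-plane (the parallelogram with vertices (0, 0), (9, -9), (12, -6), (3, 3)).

Compute the Jacobian determinant of (x, y) with respect to (u, v):

    ∂(x,y)/∂(u,v) = | 3  3 | = (3)(3) - (3)(-3) = 18.
                   | -3  3 |

Its absolute value is |J| = 18 (the area scaling factor).

Substituting x = 3u + 3v, y = -3u + 3v into the integrand,

    6x^2 + 6y^2 → 108u^2 + 108v^2,

so the integral becomes

    ∬_R (108u^2 + 108v^2) · |J| du dv = ∫_0^3 ∫_0^1 (1944u^2 + 1944v^2) dv du.

Inner (v): 1944u^2 + 648.
Outer (u): 19440.

Therefore ∬_D (6x^2 + 6y^2) dx dy = 19440.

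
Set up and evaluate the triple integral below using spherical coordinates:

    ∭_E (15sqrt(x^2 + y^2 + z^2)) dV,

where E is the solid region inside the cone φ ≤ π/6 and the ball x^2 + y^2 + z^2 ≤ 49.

In spherical coordinates, x = ρ sin(φ) cos(θ), y = ρ sin(φ) sin(θ), z = ρ cos(φ), and dV = ρ^2 sin(φ) dρ dφ dθ.

The integrand becomes 15ρ, so

    ∭_E (15sqrt(x^2 + y^2 + z^2)) dV = ∫_{0}^{2π} ∫_{0}^{π/6} ∫_{0}^{7} (15ρ) · ρ^2 sin(φ) dρ dφ dθ.

Inner (ρ): 36015sin(φ)/4.
Middle (φ): 36015/4 - 36015sqrt(3)/8.
Outer (θ): 36015π (2 - sqrt(3))/4.

Therefore the triple integral equals 36015π (2 - sqrt(3))/4.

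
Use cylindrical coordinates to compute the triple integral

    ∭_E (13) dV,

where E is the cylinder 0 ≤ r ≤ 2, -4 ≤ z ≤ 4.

In cylindrical coordinates, x = r cos(θ), y = r sin(θ), z = z, and dV = r dr dθ dz.

The integrand becomes 13, so

    ∭_E (13) dV = ∫_{0}^{2π} ∫_{0}^{2} ∫_{-4}^{4} (13) · r dz dr dθ.

Inner (z): 104r.
Middle (r from 0 to 2): 208.
Outer (θ): 416π.

Therefore the triple integral equals 416π.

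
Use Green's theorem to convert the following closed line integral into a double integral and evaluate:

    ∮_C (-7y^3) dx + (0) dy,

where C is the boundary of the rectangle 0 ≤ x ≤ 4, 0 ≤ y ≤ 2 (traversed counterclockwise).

Green's theorem converts the closed line integral into a double integral over the enclosed region D:

    ∮_C P dx + Q dy = ∬_D (∂Q/∂x - ∂P/∂y) dA.

Here P = -7y^3, Q = 0, so

    ∂Q/∂x = 0,    ∂P/∂y = -21y^2,
    ∂Q/∂x - ∂P/∂y = 21y^2.

D is the region 0 ≤ x ≤ 4, 0 ≤ y ≤ 2. Evaluating the double integral:

    ∬_D (21y^2) dA = ∫_0^{4} ∫_0^{2} (21y^2) dy dx.

Inner (y from 0 to 2): 56.
Outer (x from 0 to 4): 224.

Therefore ∮_C P dx + Q dy = 224.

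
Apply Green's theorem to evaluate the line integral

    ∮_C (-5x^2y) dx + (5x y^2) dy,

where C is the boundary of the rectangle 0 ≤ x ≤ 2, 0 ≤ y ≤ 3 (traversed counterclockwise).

Green's theorem converts the closed line integral into a double integral over the enclosed region D:

    ∮_C P dx + Q dy = ∬_D (∂Q/∂x - ∂P/∂y) dA.

Here P = -5x^2y, Q = 5x y^2, so

    ∂Q/∂x = 5y^2,    ∂P/∂y = -5x^2,
    ∂Q/∂x - ∂P/∂y = 5x^2 + 5y^2.

D is the region 0 ≤ x ≤ 2, 0 ≤ y ≤ 3. Evaluating the double integral:

    ∬_D (5x^2 + 5y^2) dA = ∫_0^{2} ∫_0^{3} (5x^2 + 5y^2) dy dx.

Inner (y from 0 to 3): 15x^2 + 45.
Outer (x from 0 to 2): 130.

Therefore ∮_C P dx + Q dy = 130.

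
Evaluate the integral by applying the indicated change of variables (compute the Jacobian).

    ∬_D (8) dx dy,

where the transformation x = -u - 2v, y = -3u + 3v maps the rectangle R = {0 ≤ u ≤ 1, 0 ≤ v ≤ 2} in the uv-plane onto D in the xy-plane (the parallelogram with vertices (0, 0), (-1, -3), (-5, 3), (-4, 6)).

Compute the Jacobian determinant of (x, y) with respect to (u, v):

    ∂(x,y)/∂(u,v) = | -1  -2 | = (-1)(3) - (-2)(-3) = -9.
                   | -3  3 |

Its absolute value is |J| = 9 (the area scaling factor).

Substituting x = -u - 2v, y = -3u + 3v into the integrand,

    8 → 8,

so the integral becomes

    ∬_R (8) · |J| du dv = ∫_0^1 ∫_0^2 (72) dv du.

Inner (v): 144.
Outer (u): 144.

Therefore ∬_D (8) dx dy = 144.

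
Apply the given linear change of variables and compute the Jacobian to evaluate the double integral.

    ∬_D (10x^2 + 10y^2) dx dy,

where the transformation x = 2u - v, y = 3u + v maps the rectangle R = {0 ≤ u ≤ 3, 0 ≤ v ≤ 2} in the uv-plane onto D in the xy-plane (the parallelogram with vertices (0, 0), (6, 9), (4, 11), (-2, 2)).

Compute the Jacobian determinant of (x, y) with respect to (u, v):

    ∂(x,y)/∂(u,v) = | 2  -1 | = (2)(1) - (-1)(3) = 5.
                   | 3  1 |

Its absolute value is |J| = 5 (the area scaling factor).

Substituting x = 2u - v, y = 3u + v into the integrand,

    10x^2 + 10y^2 → 130u^2 + 20u v + 20v^2,

so the integral becomes

    ∬_R (130u^2 + 20u v + 20v^2) · |J| du dv = ∫_0^3 ∫_0^2 (650u^2 + 100u v + 100v^2) dv du.

Inner (v): 1300u^2 + 200u + 800/3.
Outer (u): 13400.

Therefore ∬_D (10x^2 + 10y^2) dx dy = 13400.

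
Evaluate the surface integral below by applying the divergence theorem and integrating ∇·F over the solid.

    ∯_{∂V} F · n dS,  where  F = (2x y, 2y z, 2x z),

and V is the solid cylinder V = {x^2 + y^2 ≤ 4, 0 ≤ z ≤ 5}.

By the divergence theorem,

    ∯_{∂V} F · n dS = ∭_V (∇ · F) dV.

Compute the divergence:
    ∇ · F = ∂F_x/∂x + ∂F_y/∂y + ∂F_z/∂z = 2y + 2z + 2x = 2x + 2y + 2z.

In cylindrical coordinates, x = r cos(θ), y = r sin(θ), z = z, dV = r dr dθ dz, with 0 ≤ r ≤ 2, 0 ≤ θ ≤ 2π, 0 ≤ z ≤ 5.

The integrand, after substitution and multiplying by the volume element, becomes (2sqrt(2)r sin(θ + π/4) + 2z) · r, so

    ∭_V (∇·F) dV = ∫_0^{2π} ∫_0^{2} ∫_0^{5} (2sqrt(2)r sin(θ + π/4) + 2z) · r dz dr dθ.

Inner (z from 0 to 5): 5r (2sqrt(2)r sin(θ + π/4) + 5).
Middle (r from 0 to 2): 80sqrt(2)sin(θ + π/4)/3 + 50.
Outer (θ from 0 to 2π): 100π.

Therefore ∯_{∂V} F · n dS = 100π.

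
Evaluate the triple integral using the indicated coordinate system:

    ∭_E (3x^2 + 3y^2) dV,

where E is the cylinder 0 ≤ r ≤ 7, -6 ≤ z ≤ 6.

In cylindrical coordinates, x = r cos(θ), y = r sin(θ), z = z, and dV = r dr dθ dz.

The integrand becomes 3r^2, so

    ∭_E (3x^2 + 3y^2) dV = ∫_{0}^{2π} ∫_{0}^{7} ∫_{-6}^{6} (3r^2) · r dz dr dθ.

Inner (z): 36r^3.
Middle (r from 0 to 7): 21609.
Outer (θ): 43218π.

Therefore the triple integral equals 43218π.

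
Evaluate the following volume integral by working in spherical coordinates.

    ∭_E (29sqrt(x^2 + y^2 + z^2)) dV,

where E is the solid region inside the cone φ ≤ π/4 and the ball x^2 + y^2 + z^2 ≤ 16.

In spherical coordinates, x = ρ sin(φ) cos(θ), y = ρ sin(φ) sin(θ), z = ρ cos(φ), and dV = ρ^2 sin(φ) dρ dφ dθ.

The integrand becomes 29ρ, so

    ∭_E (29sqrt(x^2 + y^2 + z^2)) dV = ∫_{0}^{2π} ∫_{0}^{π/4} ∫_{0}^{4} (29ρ) · ρ^2 sin(φ) dρ dφ dθ.

Inner (ρ): 1856sin(φ).
Middle (φ): 1856 - 928sqrt(2).
Outer (θ): 1856π (2 - sqrt(2)).

Therefore the triple integral equals 1856π (2 - sqrt(2)).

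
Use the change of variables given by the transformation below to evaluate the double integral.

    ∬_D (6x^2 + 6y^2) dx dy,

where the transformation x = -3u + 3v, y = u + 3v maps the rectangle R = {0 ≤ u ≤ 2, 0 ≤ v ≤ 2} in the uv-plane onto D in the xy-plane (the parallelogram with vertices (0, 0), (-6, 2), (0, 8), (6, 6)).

Compute the Jacobian determinant of (x, y) with respect to (u, v):

    ∂(x,y)/∂(u,v) = | -3  3 | = (-3)(3) - (3)(1) = -12.
                   | 1  3 |

Its absolute value is |J| = 12 (the area scaling factor).

Substituting x = -3u + 3v, y = u + 3v into the integrand,

    6x^2 + 6y^2 → 60u^2 - 72u v + 108v^2,

so the integral becomes

    ∬_R (60u^2 - 72u v + 108v^2) · |J| du dv = ∫_0^2 ∫_0^2 (720u^2 - 864u v + 1296v^2) dv du.

Inner (v): 1440u^2 - 1728u + 3456.
Outer (u): 7296.

Therefore ∬_D (6x^2 + 6y^2) dx dy = 7296.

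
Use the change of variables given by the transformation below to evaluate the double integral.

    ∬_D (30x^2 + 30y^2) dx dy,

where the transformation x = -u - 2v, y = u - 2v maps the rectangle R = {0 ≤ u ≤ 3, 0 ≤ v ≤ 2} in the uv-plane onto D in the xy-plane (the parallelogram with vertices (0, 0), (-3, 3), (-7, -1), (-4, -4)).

Compute the Jacobian determinant of (x, y) with respect to (u, v):

    ∂(x,y)/∂(u,v) = | -1  -2 | = (-1)(-2) - (-2)(1) = 4.
                   | 1  -2 |

Its absolute value is |J| = 4 (the area scaling factor).

Substituting x = -u - 2v, y = u - 2v into the integrand,

    30x^2 + 30y^2 → 60u^2 + 240v^2,

so the integral becomes

    ∬_R (60u^2 + 240v^2) · |J| du dv = ∫_0^3 ∫_0^2 (240u^2 + 960v^2) dv du.

Inner (v): 480u^2 + 2560.
Outer (u): 12000.

Therefore ∬_D (30x^2 + 30y^2) dx dy = 12000.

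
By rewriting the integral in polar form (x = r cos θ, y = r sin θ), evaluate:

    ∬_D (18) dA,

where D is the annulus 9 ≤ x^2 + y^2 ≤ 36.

The region D is 3 ≤ r ≤ 6, 0 ≤ θ ≤ 2π in polar coordinates, where x = r cos(θ), y = r sin(θ), and dA = r dr dθ.

Under the substitution, the integrand becomes 18, so

    ∬_D (18) dA = ∫_{0}^{2π} ∫_{3}^{6} (18) · r dr dθ.

Inner integral (in r): ∫_{3}^{6} (18) · r dr = 243.

Outer integral (in θ): ∫_{0}^{2π} (243) dθ = 486π.

Therefore ∬_D (18) dA = 486π.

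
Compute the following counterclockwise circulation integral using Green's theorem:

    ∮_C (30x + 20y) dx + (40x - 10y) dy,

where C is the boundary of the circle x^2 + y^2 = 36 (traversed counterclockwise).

Green's theorem converts the closed line integral into a double integral over the enclosed region D:

    ∮_C P dx + Q dy = ∬_D (∂Q/∂x - ∂P/∂y) dA.

Here P = 30x + 20y, Q = 40x - 10y, so

    ∂Q/∂x = 40,    ∂P/∂y = 20,
    ∂Q/∂x - ∂P/∂y = 20.

D is the region x^2 + y^2 ≤ 36. Evaluating the double integral:

In polar coordinates (x = r cos θ, y = r sin θ, dA = r dr dθ) the integrand becomes 20, so

    ∬_D (20) dA = ∫_0^{2π} ∫_0^{6} (20) · r dr dθ.

Inner (r from 0 to 6): 360.
Outer (θ from 0 to 2π): 720π.

Therefore ∮_C P dx + Q dy = 720π.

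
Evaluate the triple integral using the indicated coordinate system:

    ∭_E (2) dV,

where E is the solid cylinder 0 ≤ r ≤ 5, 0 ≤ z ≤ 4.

In cylindrical coordinates, x = r cos(θ), y = r sin(θ), z = z, and dV = r dr dθ dz.

The integrand becomes 2, so

    ∭_E (2) dV = ∫_{0}^{2π} ∫_{0}^{5} ∫_{0}^{4} (2) · r dz dr dθ.

Inner (z): 8r.
Middle (r from 0 to 5): 100.
Outer (θ): 200π.

Therefore the triple integral equals 200π.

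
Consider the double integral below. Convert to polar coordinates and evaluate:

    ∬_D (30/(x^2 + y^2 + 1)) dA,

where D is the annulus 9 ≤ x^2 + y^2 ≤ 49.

The region D is 3 ≤ r ≤ 7, 0 ≤ θ ≤ 2π in polar coordinates, where x = r cos(θ), y = r sin(θ), and dA = r dr dθ.

Under the substitution, the integrand becomes 30/(r^2 + 1), so

    ∬_D (30/(x^2 + y^2 + 1)) dA = ∫_{0}^{2π} ∫_{3}^{7} (30/(r^2 + 1)) · r dr dθ.

Inner integral (in r): ∫_{3}^{7} (30/(r^2 + 1)) · r dr = log(30517578125).

Outer integral (in θ): ∫_{0}^{2π} (log(30517578125)) dθ = 30π log(5).

Therefore ∬_D (30/(x^2 + y^2 + 1)) dA = 30π log(5).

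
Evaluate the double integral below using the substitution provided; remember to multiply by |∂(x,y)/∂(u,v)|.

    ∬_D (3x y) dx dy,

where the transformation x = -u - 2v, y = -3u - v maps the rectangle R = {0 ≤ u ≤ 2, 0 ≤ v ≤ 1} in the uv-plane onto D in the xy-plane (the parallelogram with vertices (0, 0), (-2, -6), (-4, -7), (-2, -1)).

Compute the Jacobian determinant of (x, y) with respect to (u, v):

    ∂(x,y)/∂(u,v) = | -1  -2 | = (-1)(-1) - (-2)(-3) = -5.
                   | -3  -1 |

Its absolute value is |J| = 5 (the area scaling factor).

Substituting x = -u - 2v, y = -3u - v into the integrand,

    3x y → 9u^2 + 21u v + 6v^2,

so the integral becomes

    ∬_R (9u^2 + 21u v + 6v^2) · |J| du dv = ∫_0^2 ∫_0^1 (45u^2 + 105u v + 30v^2) dv du.

Inner (v): 45u^2 + 105u/2 + 10.
Outer (u): 245.

Therefore ∬_D (3x y) dx dy = 245.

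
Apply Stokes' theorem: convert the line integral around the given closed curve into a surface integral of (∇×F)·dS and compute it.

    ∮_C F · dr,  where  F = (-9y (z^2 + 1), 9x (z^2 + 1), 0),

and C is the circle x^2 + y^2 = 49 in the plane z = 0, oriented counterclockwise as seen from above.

Let S be the flat disk x^2 + y^2 ≤ 49 in the plane z = 0, with upward unit normal n̂ = ẑ. By Stokes' theorem,

    ∮_C F · dr = ∬_S (∇ × F) · n̂ dS = ∬_D (curl F)_z dA,

where D is the disk x^2 + y^2 ≤ 49.

Compute the curl of F = (-9y (z^2 + 1), 9x (z^2 + 1), 0):
    (∇ × F)_x = ∂F_z/∂y - ∂F_y/∂z = -18x z,
    (∇ × F)_y = ∂F_x/∂z - ∂F_z/∂x = -18y z,
    (∇ × F)_z = ∂F_y/∂x - ∂F_x/∂y = 18z^2 + 18.

On z = 0, (curl F)_z = 18.

Convert to polar (x = r cos θ, y = r sin θ, dA = r dr dθ); the integrand becomes 18, so

    ∬_D (curl F)_z dA = ∫_0^{2π} ∫_0^{7} (18) · r dr dθ.

Inner (r from 0 to 7): 441.
Outer (θ from 0 to 2π): 882π.

Therefore ∮_C F · dr = 882π.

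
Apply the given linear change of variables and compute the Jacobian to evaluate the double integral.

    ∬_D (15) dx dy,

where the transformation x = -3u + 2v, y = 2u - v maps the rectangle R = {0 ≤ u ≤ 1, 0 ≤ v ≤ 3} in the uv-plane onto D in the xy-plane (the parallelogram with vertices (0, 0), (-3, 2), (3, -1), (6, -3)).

Compute the Jacobian determinant of (x, y) with respect to (u, v):

    ∂(x,y)/∂(u,v) = | -3  2 | = (-3)(-1) - (2)(2) = -1.
                   | 2  -1 |

Its absolute value is |J| = 1 (the area scaling factor).

Substituting x = -3u + 2v, y = 2u - v into the integrand,

    15 → 15,

so the integral becomes

    ∬_R (15) · |J| du dv = ∫_0^1 ∫_0^3 (15) dv du.

Inner (v): 45.
Outer (u): 45.

Therefore ∬_D (15) dx dy = 45.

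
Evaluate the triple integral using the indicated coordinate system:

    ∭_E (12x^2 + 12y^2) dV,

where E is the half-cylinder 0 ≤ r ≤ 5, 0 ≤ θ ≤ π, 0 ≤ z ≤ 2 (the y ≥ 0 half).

In cylindrical coordinates, x = r cos(θ), y = r sin(θ), z = z, and dV = r dr dθ dz.

The integrand becomes 12r^2, so

    ∭_E (12x^2 + 12y^2) dV = ∫_{0}^{π} ∫_{0}^{5} ∫_{0}^{2} (12r^2) · r dz dr dθ.

Inner (z): 24r^3.
Middle (r from 0 to 5): 3750.
Outer (θ): 3750π.

Therefore the triple integral equals 3750π.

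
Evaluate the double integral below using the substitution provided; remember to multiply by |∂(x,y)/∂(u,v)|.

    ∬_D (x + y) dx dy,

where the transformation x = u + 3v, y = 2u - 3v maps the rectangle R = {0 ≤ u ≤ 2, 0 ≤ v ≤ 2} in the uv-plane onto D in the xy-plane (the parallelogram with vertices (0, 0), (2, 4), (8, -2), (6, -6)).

Compute the Jacobian determinant of (x, y) with respect to (u, v):

    ∂(x,y)/∂(u,v) = | 1  3 | = (1)(-3) - (3)(2) = -9.
                   | 2  -3 |

Its absolute value is |J| = 9 (the area scaling factor).

Substituting x = u + 3v, y = 2u - 3v into the integrand,

    x + y → 3u,

so the integral becomes

    ∬_R (3u) · |J| du dv = ∫_0^2 ∫_0^2 (27u) dv du.

Inner (v): 54u.
Outer (u): 108.

Therefore ∬_D (x + y) dx dy = 108.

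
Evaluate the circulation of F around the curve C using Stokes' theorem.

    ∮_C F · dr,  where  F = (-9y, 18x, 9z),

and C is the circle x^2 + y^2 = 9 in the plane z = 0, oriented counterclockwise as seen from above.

Let S be the flat disk x^2 + y^2 ≤ 9 in the plane z = 0, with upward unit normal n̂ = ẑ. By Stokes' theorem,

    ∮_C F · dr = ∬_S (∇ × F) · n̂ dS = ∬_D (curl F)_z dA,

where D is the disk x^2 + y^2 ≤ 9.

Compute the curl of F = (-9y, 18x, 9z):
    (∇ × F)_x = ∂F_z/∂y - ∂F_y/∂z = 0,
    (∇ × F)_y = ∂F_x/∂z - ∂F_z/∂x = 0,
    (∇ × F)_z = ∂F_y/∂x - ∂F_x/∂y = 27.

On z = 0, (curl F)_z = 27.

Convert to polar (x = r cos θ, y = r sin θ, dA = r dr dθ); the integrand becomes 27, so

    ∬_D (curl F)_z dA = ∫_0^{2π} ∫_0^{3} (27) · r dr dθ.

Inner (r from 0 to 3): 243/2.
Outer (θ from 0 to 2π): 243π.

Therefore ∮_C F · dr = 243π.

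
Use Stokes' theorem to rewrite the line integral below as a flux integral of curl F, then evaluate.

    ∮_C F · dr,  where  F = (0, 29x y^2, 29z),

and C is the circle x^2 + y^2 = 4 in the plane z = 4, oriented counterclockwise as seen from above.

Let S be the flat disk x^2 + y^2 ≤ 4 in the plane z = 4, with upward unit normal n̂ = ẑ. By Stokes' theorem,

    ∮_C F · dr = ∬_S (∇ × F) · n̂ dS = ∬_D (curl F)_z dA,

where D is the disk x^2 + y^2 ≤ 4.

Compute the curl of F = (0, 29x y^2, 29z):
    (∇ × F)_x = ∂F_z/∂y - ∂F_y/∂z = 0,
    (∇ × F)_y = ∂F_x/∂z - ∂F_z/∂x = 0,
    (∇ × F)_z = ∂F_y/∂x - ∂F_x/∂y = 29y^2.

On z = 4, (curl F)_z = 29y^2.

Convert to polar (x = r cos θ, y = r sin θ, dA = r dr dθ); the integrand becomes 29r^2sin(θ)^2, so

    ∬_D (curl F)_z dA = ∫_0^{2π} ∫_0^{2} (29r^2sin(θ)^2) · r dr dθ.

Inner (r from 0 to 2): 116sin(θ)^2.
Outer (θ from 0 to 2π): 116π.

Therefore ∮_C F · dr = 116π.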